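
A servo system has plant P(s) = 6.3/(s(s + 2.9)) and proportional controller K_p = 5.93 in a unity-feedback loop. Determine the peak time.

T_p = 0.529 s

From 1 + K_pP(s) = 0: s² + 2.9s + 37.36 = 0 ⇒ ω_n = 6.112, ζ = 0.2372.
Damped frequency ω_d = ω_n√(1−ζ²) = 5.938 rad/s, so peak time T_p = π/ω_d = 0.529 s.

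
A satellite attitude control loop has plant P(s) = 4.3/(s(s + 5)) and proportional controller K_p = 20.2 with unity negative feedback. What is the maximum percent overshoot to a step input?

The closed-loop denominator s² + 5s + 86.86 gives ω_n = √86.86 = 9.32 and ζ = 5/(2ω_n) = 0.2682.
%OS = 100·exp(−πζ/√(1−ζ²)) = 100·exp(−π·0.2682/√0.928) = 41.7%.

41.7%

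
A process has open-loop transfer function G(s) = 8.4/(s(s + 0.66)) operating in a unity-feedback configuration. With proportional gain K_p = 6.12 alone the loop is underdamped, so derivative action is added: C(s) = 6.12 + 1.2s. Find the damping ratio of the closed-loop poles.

Forward path: (6.12 + 1.2s)·8.4/(s(s+0.66)). The closed-loop characteristic equation is s² + (0.66 + 8.4·1.2)s + 8.4·6.12 = 0.
That is s² + 10.74s + 51.41 = 0, so ω_n = 7.17 rad/s and ζ = 10.74/(2·7.17) = 0.749.

ζ = 0.749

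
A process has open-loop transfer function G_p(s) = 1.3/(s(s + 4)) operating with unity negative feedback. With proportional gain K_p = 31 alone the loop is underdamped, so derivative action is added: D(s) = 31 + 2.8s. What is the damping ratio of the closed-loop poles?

Forward path: (31 + 2.8s)·1.3/(s(s+4)). The closed-loop characteristic equation is s² + (4 + 1.3·2.8)s + 1.3·31 = 0.
That is s² + 7.64s + 40.3 = 0, so ω_n = 6.348 rad/s and ζ = 7.64/(2·6.348) = 0.6017.

ζ = 0.602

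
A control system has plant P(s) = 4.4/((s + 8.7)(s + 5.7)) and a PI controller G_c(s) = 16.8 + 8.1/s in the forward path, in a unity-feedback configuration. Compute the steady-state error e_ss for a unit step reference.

0

The open loop G_c(s)P(s) has a pole at the origin (type 1), so the static position error constant is infinite and e_ss = 1/(1+∞) = 0.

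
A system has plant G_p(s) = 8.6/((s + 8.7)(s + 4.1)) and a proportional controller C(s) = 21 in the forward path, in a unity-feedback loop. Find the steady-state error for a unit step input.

The loop is type 0. Static position error constant K_pos = C(0)·G_p(0) = 21·0.2411 = 5.063.
Steady-state error to a unit step: e_ss = 1/(1+K_pos) = 1/6.063 = 0.165.

0.165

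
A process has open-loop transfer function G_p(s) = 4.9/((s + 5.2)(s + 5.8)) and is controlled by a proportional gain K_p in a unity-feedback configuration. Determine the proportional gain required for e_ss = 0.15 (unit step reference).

Steady-state error for a unit step on this type-0 loop is 1/(1 + K_p·G_p(0)).
G_p(0) = 0.1625. Require 1/(1 + K_p·0.1625) = 0.15, so 1 + 0.1625·K_p = 6.667.
K_p = (6.667 − 1)/0.1625 = 34.9.

K_p = 34.9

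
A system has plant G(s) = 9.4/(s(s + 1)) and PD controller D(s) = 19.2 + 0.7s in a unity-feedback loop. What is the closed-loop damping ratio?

ζ = 0.282

Forward path: (19.2 + 0.7s)·9.4/(s(s+1)). The closed-loop characteristic equation is s² + (1 + 9.4·0.7)s + 9.4·19.2 = 0.
That is s² + 7.58s + 180.5 = 0, so ω_n = 13.43 rad/s and ζ = 7.58/(2·13.43) = 0.2821.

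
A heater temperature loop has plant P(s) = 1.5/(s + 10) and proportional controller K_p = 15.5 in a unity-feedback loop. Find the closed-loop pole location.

Closed-loop transfer function: T(s) = K_p·P(s)/(1 + K_p·P(s)) = 23.25/(s + 10 + 23.25) = 23.25/(s + 33.25).
The closed-loop pole is at s = −33.25.

s = -33.25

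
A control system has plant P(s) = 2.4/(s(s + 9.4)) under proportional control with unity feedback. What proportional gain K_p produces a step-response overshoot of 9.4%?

K_p = 25.5

From %OS = 100·exp(−πζ/√(1−ζ²)) = 9.4%, ζ = −ln(0.094)/√(π²+ln²(0.094)) = 0.6013.
Characteristic equation s² + 9.4s + 2.4K_p = 0 gives ζ = 9.4/(2√(2.4K_p)).
Setting ζ = 0.6013: √(2.4K_p) = 9.4/(2·0.6013) = 7.816, so K_p = 61.09/2.4 = 25.5.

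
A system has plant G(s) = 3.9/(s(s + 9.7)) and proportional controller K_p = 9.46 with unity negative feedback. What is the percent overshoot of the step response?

Closed-loop characteristic equation: s² + 9.7s + 36.89 = 0, so ω_n = 6.074 rad/s and ζ = 9.7/(2·6.074) = 0.7985.
%OS = 100·exp(−πζ/√(1−ζ²)) = 100·exp(−π·0.7985/√0.3624) = 1.55%.

1.55%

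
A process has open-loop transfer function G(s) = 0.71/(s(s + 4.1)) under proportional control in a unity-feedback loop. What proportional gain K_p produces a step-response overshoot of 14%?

From %OS = 100·exp(−πζ/√(1−ζ²)) = 14%, ζ = −ln(0.14)/√(π²+ln²(0.14)) = 0.5305.
Characteristic equation s² + 4.1s + 0.71K_p = 0 gives ζ = 4.1/(2√(0.71K_p)).
Setting ζ = 0.5305: √(0.71K_p) = 4.1/(2·0.5305) = 3.864, so K_p = 14.93/0.71 = 21.

K_p = 21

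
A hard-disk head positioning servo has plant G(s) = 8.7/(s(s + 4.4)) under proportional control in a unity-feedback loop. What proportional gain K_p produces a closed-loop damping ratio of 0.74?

Closed-loop characteristic equation: s² + 4.4s + K_p·8.7 = 0.
So ω_n = √(8.7K_p) and 2ζω_n = 4.4, giving ζ = 4.4/(2√(8.7K_p)).
Setting ζ = 0.74: √(8.7K_p) = 4.4/(2·0.74) = 2.973, so K_p = 8.839/8.7 = 1.02.

K_p = 1.02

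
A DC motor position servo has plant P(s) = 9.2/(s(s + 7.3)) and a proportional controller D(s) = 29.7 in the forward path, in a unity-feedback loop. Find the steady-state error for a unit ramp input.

0.0267

The loop has one pole at the origin (type 1). Velocity error constant K_v = lim_{s→0} s·D(s)P(s) = 29.7·9.2/7.3 = 37.43.
Steady-state error to a unit ramp: e_ss = 1/K_v = 0.0267.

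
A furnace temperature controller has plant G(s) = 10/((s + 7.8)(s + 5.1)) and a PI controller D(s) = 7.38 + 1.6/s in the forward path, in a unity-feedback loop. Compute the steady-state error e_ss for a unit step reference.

0

The open loop D(s)G(s) has a pole at the origin (type 1), so the static position error constant is infinite and e_ss = 1/(1+∞) = 0.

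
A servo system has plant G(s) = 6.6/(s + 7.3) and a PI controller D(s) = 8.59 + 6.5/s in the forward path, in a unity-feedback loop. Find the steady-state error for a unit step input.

0

The open loop D(s)G(s) has a pole at the origin (type 1), so the static position error constant is infinite and e_ss = 1/(1+∞) = 0.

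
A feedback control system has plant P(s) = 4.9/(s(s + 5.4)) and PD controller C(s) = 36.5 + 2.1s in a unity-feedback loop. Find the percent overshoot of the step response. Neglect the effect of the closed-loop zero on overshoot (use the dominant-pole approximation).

Forward path: (36.5 + 2.1s)·4.9/(s(s+5.4)). The closed-loop characteristic equation is s² + (5.4 + 4.9·2.1)s + 4.9·36.5 = 0.
That is s² + 15.69s + 178.9 = 0, so ω_n = 13.37 rad/s and ζ = 15.69/(2·13.37) = 0.5866.
%OS = 100·exp(−πζ/√(1−ζ²)) = 10.3%.

10.3%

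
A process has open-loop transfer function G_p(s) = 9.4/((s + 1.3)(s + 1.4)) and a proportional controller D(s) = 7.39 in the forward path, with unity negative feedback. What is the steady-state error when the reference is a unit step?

0.0255

The loop is type 0. Static position error constant K_pos = D(0)·G_p(0) = 7.39·5.165 = 38.17.
Steady-state error to a unit step: e_ss = 1/(1+K_pos) = 1/39.17 = 0.0255.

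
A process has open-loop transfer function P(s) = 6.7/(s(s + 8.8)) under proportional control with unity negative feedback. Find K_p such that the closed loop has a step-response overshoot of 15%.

From %OS = 100·exp(−πζ/√(1−ζ²)) = 15%, ζ = −ln(0.15)/√(π²+ln²(0.15)) = 0.5169.
Characteristic equation s² + 8.8s + 6.7K_p = 0 gives ζ = 8.8/(2√(6.7K_p)).
Setting ζ = 0.5169: √(6.7K_p) = 8.8/(2·0.5169) = 8.512, so K_p = 72.45/6.7 = 10.8.

K_p = 10.8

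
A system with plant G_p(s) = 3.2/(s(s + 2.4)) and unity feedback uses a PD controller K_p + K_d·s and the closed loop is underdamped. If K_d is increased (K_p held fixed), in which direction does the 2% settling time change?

decrease

Characteristic equation s² + (2.4 + 3.2K_d)s + 3.2K_p = 0: raising K_d increases ζω_n = (2.4+3.2K_d)/2 while the loop stays underdamped, so T_s ≈ 4/(ζω_n) decreases.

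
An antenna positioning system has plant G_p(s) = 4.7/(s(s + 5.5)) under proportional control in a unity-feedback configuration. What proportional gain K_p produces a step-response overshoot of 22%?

From %OS = 100·exp(−πζ/√(1−ζ²)) = 22%, ζ = −ln(0.22)/√(π²+ln²(0.22)) = 0.4342.
Characteristic equation s² + 5.5s + 4.7K_p = 0 gives ζ = 5.5/(2√(4.7K_p)).
Setting ζ = 0.4342: √(4.7K_p) = 5.5/(2·0.4342) = 6.334, so K_p = 40.12/4.7 = 8.54.

K_p = 8.54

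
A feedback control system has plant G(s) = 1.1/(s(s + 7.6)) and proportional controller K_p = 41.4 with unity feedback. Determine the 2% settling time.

T_s ≈ 1.05 s

From 1 + K_pG(s) = 0: s² + 7.6s + 45.54 = 0 ⇒ ω_n = 6.748, ζ = 0.5631.
2% settling time T_s ≈ 4/(ζω_n) = 4/3.8 = 1.05 s.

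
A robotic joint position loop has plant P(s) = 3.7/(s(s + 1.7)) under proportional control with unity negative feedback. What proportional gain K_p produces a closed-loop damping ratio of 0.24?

K_p = 3.39

Closed-loop characteristic equation: s² + 1.7s + K_p·3.7 = 0.
So ω_n = √(3.7K_p) and 2ζω_n = 1.7, giving ζ = 1.7/(2√(3.7K_p)).
Setting ζ = 0.24: √(3.7K_p) = 1.7/(2·0.24) = 3.542, so K_p = 12.54/3.7 = 3.39.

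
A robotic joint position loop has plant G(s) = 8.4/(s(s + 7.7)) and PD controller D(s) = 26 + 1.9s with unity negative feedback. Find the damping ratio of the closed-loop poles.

Forward path: (26 + 1.9s)·8.4/(s(s+7.7)). The closed-loop characteristic equation is s² + (7.7 + 8.4·1.9)s + 8.4·26 = 0.
That is s² + 23.66s + 218.4 = 0, so ω_n = 14.78 rad/s and ζ = 23.66/(2·14.78) = 0.8005.

ζ = 0.8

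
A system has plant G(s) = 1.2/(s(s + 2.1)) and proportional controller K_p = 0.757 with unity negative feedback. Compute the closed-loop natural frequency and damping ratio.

1 + K_p·G(s) = 0 gives s² + 2.1s + 0.9084 = 0.
So ω_n² = 0.9084 ⇒ ω_n = 0.9531 rad/s, and ζ = 2.1/(2ω_n) = 1.1.

ω_n = 0.953 rad/s, ζ = 1.1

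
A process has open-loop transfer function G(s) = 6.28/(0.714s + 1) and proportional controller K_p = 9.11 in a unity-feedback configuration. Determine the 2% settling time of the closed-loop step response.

Closed loop: T(s) = K_p·G/(1+K_p·G) = 57.21/(0.714s + 1 + 57.21), with pole at s = −(1 + 57.21)/0.714 = −81.53.
τ = 1/81.53 = 0.01227 s, so 2% settling time ≈ 4τ = 0.0491 s.

T_s ≈ 0.0491 s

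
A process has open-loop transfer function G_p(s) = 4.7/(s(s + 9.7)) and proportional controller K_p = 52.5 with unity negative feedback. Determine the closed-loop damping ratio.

1 + K_p·G_p(s) = 0 gives s² + 9.7s + 246.8 = 0.
Matching s² + 2ζω_n s + ω_n²: ω_n = √246.8 = 15.71 rad/s and 2ζω_n = 9.7, so ζ = 9.7/(2·15.71) = 0.309.

ζ = 0.309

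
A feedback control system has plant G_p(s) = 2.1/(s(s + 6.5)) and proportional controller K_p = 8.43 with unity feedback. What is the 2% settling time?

T_s ≈ 1.23 s

From 1 + K_pG_p(s) = 0: s² + 6.5s + 17.7 = 0 ⇒ ω_n = 4.207, ζ = 0.7724.
2% settling time T_s ≈ 4/(ζω_n) = 4/3.25 = 1.23 s.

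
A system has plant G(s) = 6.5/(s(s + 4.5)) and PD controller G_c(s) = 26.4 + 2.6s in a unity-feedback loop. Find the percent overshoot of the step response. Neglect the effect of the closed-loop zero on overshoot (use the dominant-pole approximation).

Forward path: (26.4 + 2.6s)·6.5/(s(s+4.5)). The closed-loop characteristic equation is s² + (4.5 + 6.5·2.6)s + 6.5·26.4 = 0.
That is s² + 21.4s + 171.6 = 0, so ω_n = 13.1 rad/s and ζ = 21.4/(2·13.1) = 0.8168.
%OS = 100·exp(−πζ/√(1−ζ²)) = 1.17%.

1.17%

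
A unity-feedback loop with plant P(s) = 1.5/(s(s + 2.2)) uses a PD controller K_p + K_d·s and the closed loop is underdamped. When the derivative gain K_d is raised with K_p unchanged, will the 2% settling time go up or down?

decrease

Characteristic equation s² + (2.2 + 1.5K_d)s + 1.5K_p = 0: raising K_d increases ζω_n = (2.2+1.5K_d)/2 while the loop stays underdamped, so T_s ≈ 4/(ζω_n) decreases.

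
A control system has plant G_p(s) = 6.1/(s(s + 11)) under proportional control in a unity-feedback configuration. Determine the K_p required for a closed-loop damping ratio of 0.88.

Closed-loop characteristic equation: s² + 11s + K_p·6.1 = 0.
So ω_n = √(6.1K_p) and 2ζω_n = 11, giving ζ = 11/(2√(6.1K_p)).
Setting ζ = 0.88: √(6.1K_p) = 11/(2·0.88) = 6.25, so K_p = 39.06/6.1 = 6.4.

K_p = 6.4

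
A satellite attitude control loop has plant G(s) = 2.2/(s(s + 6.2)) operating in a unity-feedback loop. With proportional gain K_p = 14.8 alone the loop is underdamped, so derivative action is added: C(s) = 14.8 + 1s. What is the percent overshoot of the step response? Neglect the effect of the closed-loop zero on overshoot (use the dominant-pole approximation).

Forward path: (14.8 + 1s)·2.2/(s(s+6.2)). The closed-loop characteristic equation is s² + (6.2 + 2.2·1)s + 2.2·14.8 = 0.
That is s² + 8.4s + 32.56 = 0, so ω_n = 5.706 rad/s and ζ = 8.4/(2·5.706) = 0.736.
%OS = 100·exp(−πζ/√(1−ζ²)) = 3.28%.

3.28%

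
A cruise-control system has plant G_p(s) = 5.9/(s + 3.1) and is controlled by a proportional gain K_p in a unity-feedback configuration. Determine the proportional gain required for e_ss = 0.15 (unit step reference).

Steady-state error for a unit step on this type-0 loop is 1/(1 + K_p·G_p(0)).
G_p(0) = 1.903. Require 1/(1 + K_p·1.903) = 0.15, so 1 + 1.903·K_p = 6.667.
K_p = (6.667 − 1)/1.903 = 2.98.

K_p = 2.98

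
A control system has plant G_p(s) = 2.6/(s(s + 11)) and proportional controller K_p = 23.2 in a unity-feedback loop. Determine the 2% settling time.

From 1 + K_pG_p(s) = 0: s² + 11s + 60.32 = 0 ⇒ ω_n = 7.767, ζ = 0.7082.
2% settling time T_s ≈ 4/(ζω_n) = 4/5.5 = 0.727 s.

T_s ≈ 0.727 s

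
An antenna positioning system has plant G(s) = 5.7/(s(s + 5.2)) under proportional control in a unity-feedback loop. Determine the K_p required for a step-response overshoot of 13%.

From %OS = 100·exp(−πζ/√(1−ζ²)) = 13%, ζ = −ln(0.13)/√(π²+ln²(0.13)) = 0.5446.
Characteristic equation s² + 5.2s + 5.7K_p = 0 gives ζ = 5.2/(2√(5.7K_p)).
Setting ζ = 0.5446: √(5.7K_p) = 5.2/(2·0.5446) = 4.774, so K_p = 22.79/5.7 = 4.

K_p = 4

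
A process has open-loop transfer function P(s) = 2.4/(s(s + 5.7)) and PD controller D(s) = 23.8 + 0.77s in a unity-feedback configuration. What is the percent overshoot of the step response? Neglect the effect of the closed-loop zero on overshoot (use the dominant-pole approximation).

Forward path: (23.8 + 0.77s)·2.4/(s(s+5.7)). The closed-loop characteristic equation is s² + (5.7 + 2.4·0.77)s + 2.4·23.8 = 0.
That is s² + 7.548s + 57.12 = 0, so ω_n = 7.558 rad/s and ζ = 7.548/(2·7.558) = 0.4994.
%OS = 100·exp(−πζ/√(1−ζ²)) = 16.4%.

16.4%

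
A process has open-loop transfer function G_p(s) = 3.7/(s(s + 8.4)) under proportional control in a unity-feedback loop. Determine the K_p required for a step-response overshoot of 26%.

K_p = 30.7

From %OS = 100·exp(−πζ/√(1−ζ²)) = 26%, ζ = −ln(0.26)/√(π²+ln²(0.26)) = 0.3941.
Characteristic equation s² + 8.4s + 3.7K_p = 0 gives ζ = 8.4/(2√(3.7K_p)).
Setting ζ = 0.3941: √(3.7K_p) = 8.4/(2·0.3941) = 10.66, so K_p = 113.6/3.7 = 30.7.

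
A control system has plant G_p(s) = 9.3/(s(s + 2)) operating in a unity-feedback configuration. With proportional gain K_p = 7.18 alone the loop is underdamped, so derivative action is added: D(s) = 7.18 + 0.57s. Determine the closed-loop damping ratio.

ζ = 0.447

Forward path: (7.18 + 0.57s)·9.3/(s(s+2)). The closed-loop characteristic equation is s² + (2 + 9.3·0.57)s + 9.3·7.18 = 0.
That is s² + 7.301s + 66.77 = 0, so ω_n = 8.172 rad/s and ζ = 7.301/(2·8.172) = 0.4467.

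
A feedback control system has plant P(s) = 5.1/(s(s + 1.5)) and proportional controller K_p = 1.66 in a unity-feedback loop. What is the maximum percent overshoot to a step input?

From 1 + K_pP(s) = 0: s² + 1.5s + 8.466 = 0 ⇒ ω_n = 2.91, ζ = 0.2578.
%OS = 100·exp(−πζ/√(1−ζ²)) = 100·exp(−π·0.2578/√0.9336) = 43.3%.

43.3%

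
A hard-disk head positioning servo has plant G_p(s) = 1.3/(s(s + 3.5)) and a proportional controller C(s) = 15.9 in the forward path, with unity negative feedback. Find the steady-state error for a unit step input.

The open loop C(s)G_p(s) has a pole at the origin (type 1), so the static position error constant is infinite and e_ss = 1/(1+∞) = 0.

0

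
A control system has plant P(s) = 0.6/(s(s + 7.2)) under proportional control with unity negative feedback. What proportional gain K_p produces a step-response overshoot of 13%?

From %OS = 100·exp(−πζ/√(1−ζ²)) = 13%, ζ = −ln(0.13)/√(π²+ln²(0.13)) = 0.5446.
Characteristic equation s² + 7.2s + 0.6K_p = 0 gives ζ = 7.2/(2√(0.6K_p)).
Setting ζ = 0.5446: √(0.6K_p) = 7.2/(2·0.5446) = 6.61, so K_p = 43.69/0.6 = 72.8.

K_p = 72.8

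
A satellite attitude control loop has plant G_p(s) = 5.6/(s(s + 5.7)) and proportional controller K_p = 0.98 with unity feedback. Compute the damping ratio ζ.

The closed-loop denominator is s(s+5.7) + 0.98·5.6 = s² + 5.7s + 5.488.
Matching s² + 2ζω_n s + ω_n²: ω_n = √5.488 = 2.343 rad/s and 2ζω_n = 5.7, so ζ = 5.7/(2·2.343) = 1.22.

ζ = 1.22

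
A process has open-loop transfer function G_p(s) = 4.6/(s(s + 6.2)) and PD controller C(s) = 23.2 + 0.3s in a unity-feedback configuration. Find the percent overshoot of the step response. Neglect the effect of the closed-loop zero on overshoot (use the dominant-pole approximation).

29%

Forward path: (23.2 + 0.3s)·4.6/(s(s+6.2)). The closed-loop characteristic equation is s² + (6.2 + 4.6·0.3)s + 4.6·23.2 = 0.
That is s² + 7.58s + 106.7 = 0, so ω_n = 10.33 rad/s and ζ = 7.58/(2·10.33) = 0.3669.
%OS = 100·exp(−πζ/√(1−ζ²)) = 29%.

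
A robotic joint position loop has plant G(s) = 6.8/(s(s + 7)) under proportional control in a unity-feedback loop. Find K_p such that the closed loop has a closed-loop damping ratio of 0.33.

K_p = 16.5

Closed-loop characteristic equation: s² + 7s + K_p·6.8 = 0.
So ω_n = √(6.8K_p) and 2ζω_n = 7, giving ζ = 7/(2√(6.8K_p)).
Setting ζ = 0.33: √(6.8K_p) = 7/(2·0.33) = 10.61, so K_p = 112.5/6.8 = 16.5.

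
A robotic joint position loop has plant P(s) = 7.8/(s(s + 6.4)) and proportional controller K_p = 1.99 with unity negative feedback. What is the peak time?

T_p = 1.37 s

Closed-loop characteristic equation: s² + 6.4s + 15.52 = 0, so ω_n = 3.94 rad/s and ζ = 6.4/(2·3.94) = 0.8122.
Damped frequency ω_d = ω_n√(1−ζ²) = 2.298 rad/s, so peak time T_p = π/ω_d = 1.37 s.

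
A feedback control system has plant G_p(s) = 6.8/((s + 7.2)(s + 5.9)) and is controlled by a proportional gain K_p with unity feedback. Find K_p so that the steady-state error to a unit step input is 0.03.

K_p = 202

The loop is type 0, so e_ss(step) = 1/(1 + K_pos) with K_pos = K_p·G_p(0).
G_p(0) = 0.1601. Require 1/(1 + K_p·0.1601) = 0.03, so 1 + 0.1601·K_p = 33.33.
K_p = (33.33 − 1)/0.1601 = 202.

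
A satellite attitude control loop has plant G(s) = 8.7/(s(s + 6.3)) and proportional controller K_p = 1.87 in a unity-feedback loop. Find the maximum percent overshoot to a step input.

From 1 + K_pG(s) = 0: s² + 6.3s + 16.27 = 0 ⇒ ω_n = 4.033, ζ = 0.781.
%OS = 100·exp(−πζ/√(1−ζ²)) = 100·exp(−π·0.781/√0.3901) = 1.97%.

1.97%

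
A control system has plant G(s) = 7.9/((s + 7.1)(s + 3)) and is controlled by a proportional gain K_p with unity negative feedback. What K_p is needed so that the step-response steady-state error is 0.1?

Steady-state error for a unit step on this type-0 loop is 1/(1 + K_p·G(0)).
G(0) = 0.3709. Require 1/(1 + K_p·0.3709) = 0.1, so 1 + 0.3709·K_p = 10.
K_p = (10 − 1)/0.3709 = 24.3.

K_p = 24.3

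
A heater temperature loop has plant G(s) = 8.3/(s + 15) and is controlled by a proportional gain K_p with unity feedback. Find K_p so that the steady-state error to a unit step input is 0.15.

K_p = 10.2

For a type-0 loop with proportional control, e_ss = 1/(1 + K_p·G(0)).
G(0) = 0.5533. Require 1/(1 + K_p·0.5533) = 0.15, so 1 + 0.5533·K_p = 6.667.
K_p = (6.667 − 1)/0.5533 = 10.2.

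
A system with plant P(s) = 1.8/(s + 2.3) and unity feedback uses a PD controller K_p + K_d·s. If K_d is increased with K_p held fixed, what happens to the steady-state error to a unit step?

unchanged

At s = 0 the derivative term contributes nothing: C(0) = K_p regardless of K_d, so K_pos = K_p·P(0) and e_ss are unchanged.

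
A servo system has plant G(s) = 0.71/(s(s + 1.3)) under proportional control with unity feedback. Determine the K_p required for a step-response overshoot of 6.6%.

K_p = 1.39

From %OS = 100·exp(−πζ/√(1−ζ²)) = 6.6%, ζ = −ln(0.066)/√(π²+ln²(0.066)) = 0.6543.
Characteristic equation s² + 1.3s + 0.71K_p = 0 gives ζ = 1.3/(2√(0.71K_p)).
Setting ζ = 0.6543: √(0.71K_p) = 1.3/(2·0.6543) = 0.9934, so K_p = 0.9869/0.71 = 1.39.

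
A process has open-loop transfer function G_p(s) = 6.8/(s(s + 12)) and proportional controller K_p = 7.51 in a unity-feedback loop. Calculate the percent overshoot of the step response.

0.778%

The closed-loop denominator s² + 12s + 51.07 gives ω_n = √51.07 = 7.146 and ζ = 12/(2ω_n) = 0.8396.
%OS = 100·exp(−πζ/√(1−ζ²)) = 100·exp(−π·0.8396/√0.2951) = 0.778%.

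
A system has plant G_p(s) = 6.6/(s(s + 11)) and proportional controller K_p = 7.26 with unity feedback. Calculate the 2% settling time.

T_s ≈ 0.727 s

Closed-loop characteristic equation: s² + 11s + 47.92 = 0, so ω_n = 6.922 rad/s and ζ = 11/(2·6.922) = 0.7946.
2% settling time T_s ≈ 4/(ζω_n) = 4/5.5 = 0.727 s.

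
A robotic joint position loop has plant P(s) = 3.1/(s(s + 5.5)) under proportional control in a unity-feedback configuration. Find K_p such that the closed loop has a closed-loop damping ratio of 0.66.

K_p = 5.6

Closed-loop characteristic equation: s² + 5.5s + K_p·3.1 = 0.
So ω_n = √(3.1K_p) and 2ζω_n = 5.5, giving ζ = 5.5/(2√(3.1K_p)).
Setting ζ = 0.66: √(3.1K_p) = 5.5/(2·0.66) = 4.167, so K_p = 17.36/3.1 = 5.6.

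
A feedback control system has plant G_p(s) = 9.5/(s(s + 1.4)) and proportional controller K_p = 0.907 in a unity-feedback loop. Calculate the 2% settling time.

T_s ≈ 5.71 s

From 1 + K_pG_p(s) = 0: s² + 1.4s + 8.617 = 0 ⇒ ω_n = 2.935, ζ = 0.2385.
2% settling time T_s ≈ 4/(ζω_n) = 4/0.7 = 5.71 s.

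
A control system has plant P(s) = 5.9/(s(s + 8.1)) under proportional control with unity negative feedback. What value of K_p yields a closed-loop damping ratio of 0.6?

K_p = 7.72

Closed-loop characteristic equation: s² + 8.1s + K_p·5.9 = 0.
So ω_n = √(5.9K_p) and 2ζω_n = 8.1, giving ζ = 8.1/(2√(5.9K_p)).
Setting ζ = 0.6: √(5.9K_p) = 8.1/(2·0.6) = 6.75, so K_p = 45.56/5.9 = 7.72.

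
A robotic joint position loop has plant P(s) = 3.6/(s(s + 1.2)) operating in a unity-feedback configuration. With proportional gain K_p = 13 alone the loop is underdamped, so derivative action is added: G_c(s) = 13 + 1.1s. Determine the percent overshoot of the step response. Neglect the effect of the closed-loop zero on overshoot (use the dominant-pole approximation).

27.8%

Forward path: (13 + 1.1s)·3.6/(s(s+1.2)). The closed-loop characteristic equation is s² + (1.2 + 3.6·1.1)s + 3.6·13 = 0.
That is s² + 5.16s + 46.8 = 0, so ω_n = 6.841 rad/s and ζ = 5.16/(2·6.841) = 0.3771.
%OS = 100·exp(−πζ/√(1−ζ²)) = 27.8%.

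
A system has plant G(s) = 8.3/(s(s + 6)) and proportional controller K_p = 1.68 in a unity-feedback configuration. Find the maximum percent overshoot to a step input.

1.44%

Closed-loop characteristic equation: s² + 6s + 13.94 = 0, so ω_n = 3.734 rad/s and ζ = 6/(2·3.734) = 0.8034.
%OS = 100·exp(−πζ/√(1−ζ²)) = 100·exp(−π·0.8034/√0.3546) = 1.44%.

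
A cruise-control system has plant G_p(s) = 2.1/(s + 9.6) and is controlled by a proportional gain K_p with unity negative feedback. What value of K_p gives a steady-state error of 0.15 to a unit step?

Steady-state error for a unit step on this type-0 loop is 1/(1 + K_p·G_p(0)).
G_p(0) = 0.2188. Require 1/(1 + K_p·0.2188) = 0.15, so 1 + 0.2188·K_p = 6.667.
K_p = (6.667 − 1)/0.2188 = 25.9.

K_p = 25.9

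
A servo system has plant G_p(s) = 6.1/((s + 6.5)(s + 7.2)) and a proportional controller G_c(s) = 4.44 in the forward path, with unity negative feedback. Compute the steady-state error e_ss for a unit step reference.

0.633

The loop is type 0. Static position error constant K_pos = G_c(0)·G_p(0) = 4.44·0.1303 = 0.5787.
Steady-state error to a unit step: e_ss = 1/(1+K_pos) = 1/1.579 = 0.633.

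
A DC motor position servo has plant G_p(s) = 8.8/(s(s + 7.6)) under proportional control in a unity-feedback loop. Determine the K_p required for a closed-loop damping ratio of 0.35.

Closed-loop characteristic equation: s² + 7.6s + K_p·8.8 = 0.
So ω_n = √(8.8K_p) and 2ζω_n = 7.6, giving ζ = 7.6/(2√(8.8K_p)).
Setting ζ = 0.35: √(8.8K_p) = 7.6/(2·0.35) = 10.86, so K_p = 117.9/8.8 = 13.4.

K_p = 13.4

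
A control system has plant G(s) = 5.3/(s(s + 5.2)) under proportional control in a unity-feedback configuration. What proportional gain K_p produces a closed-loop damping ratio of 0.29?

Closed-loop characteristic equation: s² + 5.2s + K_p·5.3 = 0.
So ω_n = √(5.3K_p) and 2ζω_n = 5.2, giving ζ = 5.2/(2√(5.3K_p)).
Setting ζ = 0.29: √(5.3K_p) = 5.2/(2·0.29) = 8.966, so K_p = 80.38/5.3 = 15.2.

K_p = 15.2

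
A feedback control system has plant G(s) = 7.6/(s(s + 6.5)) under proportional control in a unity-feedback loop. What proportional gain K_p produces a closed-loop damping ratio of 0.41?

Closed-loop characteristic equation: s² + 6.5s + K_p·7.6 = 0.
So ω_n = √(7.6K_p) and 2ζω_n = 6.5, giving ζ = 6.5/(2√(7.6K_p)).
Setting ζ = 0.41: √(7.6K_p) = 6.5/(2·0.41) = 7.927, so K_p = 62.83/7.6 = 8.27.

K_p = 8.27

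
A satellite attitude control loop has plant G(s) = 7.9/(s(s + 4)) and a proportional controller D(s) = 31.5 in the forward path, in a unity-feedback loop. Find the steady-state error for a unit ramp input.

The loop has one pole at the origin (type 1). Velocity error constant K_v = lim_{s→0} s·D(s)G(s) = 31.5·7.9/4 = 62.21.
Steady-state error to a unit ramp: e_ss = 1/K_v = 0.0161.

0.0161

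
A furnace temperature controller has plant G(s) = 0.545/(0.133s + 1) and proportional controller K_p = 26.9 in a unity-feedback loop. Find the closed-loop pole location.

Closed loop: T(s) = K_p·G/(1+K_p·G) = 14.66/(0.133s + 1 + 14.66), with pole at s = −(1 + 14.66)/0.133 = −117.7.

s = -117.7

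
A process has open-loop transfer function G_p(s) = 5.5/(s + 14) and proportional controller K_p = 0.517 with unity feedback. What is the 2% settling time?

Closed-loop transfer function: T(s) = K_p·G_p(s)/(1 + K_p·G_p(s)) = 2.844/(s + 14 + 2.844) = 2.844/(s + 16.84).
Time constant τ = 1/16.84 = 0.05937 s, so the 2% settling time is about 4τ = 0.237 s.

T_s ≈ 0.237 s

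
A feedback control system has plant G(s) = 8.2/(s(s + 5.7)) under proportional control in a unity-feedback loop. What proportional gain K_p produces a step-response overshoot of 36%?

K_p = 10.4

From %OS = 100·exp(−πζ/√(1−ζ²)) = 36%, ζ = −ln(0.36)/√(π²+ln²(0.36)) = 0.3093.
Characteristic equation s² + 5.7s + 8.2K_p = 0 gives ζ = 5.7/(2√(8.2K_p)).
Setting ζ = 0.3093: √(8.2K_p) = 5.7/(2·0.3093) = 9.216, so K_p = 84.93/8.2 = 10.4.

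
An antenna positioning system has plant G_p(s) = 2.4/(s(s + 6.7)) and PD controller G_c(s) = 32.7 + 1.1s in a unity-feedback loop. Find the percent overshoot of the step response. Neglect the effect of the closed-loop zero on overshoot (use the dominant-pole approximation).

14.2%

Forward path: (32.7 + 1.1s)·2.4/(s(s+6.7)). The closed-loop characteristic equation is s² + (6.7 + 2.4·1.1)s + 2.4·32.7 = 0.
That is s² + 9.34s + 78.48 = 0, so ω_n = 8.859 rad/s and ζ = 9.34/(2·8.859) = 0.5272.
%OS = 100·exp(−πζ/√(1−ζ²)) = 14.2%.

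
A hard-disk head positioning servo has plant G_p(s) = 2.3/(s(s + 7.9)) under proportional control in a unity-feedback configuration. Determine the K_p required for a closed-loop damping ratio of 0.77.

K_p = 11.4

Closed-loop characteristic equation: s² + 7.9s + K_p·2.3 = 0.
So ω_n = √(2.3K_p) and 2ζω_n = 7.9, giving ζ = 7.9/(2√(2.3K_p)).
Setting ζ = 0.77: √(2.3K_p) = 7.9/(2·0.77) = 5.13, so K_p = 26.32/2.3 = 11.4.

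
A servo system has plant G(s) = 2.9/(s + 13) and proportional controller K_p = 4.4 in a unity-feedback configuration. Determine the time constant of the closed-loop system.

τ = 0.0388 s

Closed-loop transfer function: T(s) = K_p·G(s)/(1 + K_p·G(s)) = 12.76/(s + 13 + 12.76) = 12.76/(s + 25.76).
Time constant τ = 1/25.76 = 0.0388 s.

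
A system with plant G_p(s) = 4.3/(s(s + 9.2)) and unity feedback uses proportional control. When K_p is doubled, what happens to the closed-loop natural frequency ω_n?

increase

ω_n = √(4.3·K_p), which grows with K_p.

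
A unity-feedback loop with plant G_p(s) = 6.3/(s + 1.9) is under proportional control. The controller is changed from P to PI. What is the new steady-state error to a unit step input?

Adding integral action puts a pole at s = 0 in the forward path, raising the system type to 1; a type-1 loop has zero steady-state error to a step.

0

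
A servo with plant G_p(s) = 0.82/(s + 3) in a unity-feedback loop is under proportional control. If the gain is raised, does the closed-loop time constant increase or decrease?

decrease

Closed-loop pole is at s = −(3+K_p·0.82); larger K_p moves it further left, so τ = 1/(3+K_p·0.82) decreases.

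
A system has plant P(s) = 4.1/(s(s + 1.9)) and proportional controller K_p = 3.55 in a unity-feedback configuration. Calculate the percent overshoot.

From 1 + K_pP(s) = 0: s² + 1.9s + 14.55 = 0 ⇒ ω_n = 3.815, ζ = 0.249.
%OS = 100·exp(−πζ/√(1−ζ²)) = 100·exp(−π·0.249/√0.938) = 44.6%.

44.6%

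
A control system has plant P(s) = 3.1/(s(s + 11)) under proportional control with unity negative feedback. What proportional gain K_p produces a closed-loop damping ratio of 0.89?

Closed-loop characteristic equation: s² + 11s + K_p·3.1 = 0.
So ω_n = √(3.1K_p) and 2ζω_n = 11, giving ζ = 11/(2√(3.1K_p)).
Setting ζ = 0.89: √(3.1K_p) = 11/(2·0.89) = 6.18, so K_p = 38.19/3.1 = 12.3.

K_p = 12.3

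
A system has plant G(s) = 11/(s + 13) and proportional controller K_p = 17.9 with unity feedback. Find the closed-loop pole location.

s = -209.9

Closed-loop transfer function: T(s) = K_p·G(s)/(1 + K_p·G(s)) = 196.9/(s + 13 + 196.9) = 196.9/(s + 209.9).
The closed-loop pole is at s = −209.9.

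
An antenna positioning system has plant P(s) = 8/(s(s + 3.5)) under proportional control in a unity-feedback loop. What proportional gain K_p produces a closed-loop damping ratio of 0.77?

K_p = 0.646

Closed-loop characteristic equation: s² + 3.5s + K_p·8 = 0.
So ω_n = √(8K_p) and 2ζω_n = 3.5, giving ζ = 3.5/(2√(8K_p)).
Setting ζ = 0.77: √(8K_p) = 3.5/(2·0.77) = 2.273, so K_p = 5.165/8 = 0.646.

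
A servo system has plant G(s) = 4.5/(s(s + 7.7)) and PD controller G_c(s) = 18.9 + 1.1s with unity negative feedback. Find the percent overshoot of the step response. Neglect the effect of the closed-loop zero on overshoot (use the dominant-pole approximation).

5.18%

Forward path: (18.9 + 1.1s)·4.5/(s(s+7.7)). The closed-loop characteristic equation is s² + (7.7 + 4.5·1.1)s + 4.5·18.9 = 0.
That is s² + 12.65s + 85.05 = 0, so ω_n = 9.222 rad/s and ζ = 12.65/(2·9.222) = 0.6858.
%OS = 100·exp(−πζ/√(1−ζ²)) = 5.18%.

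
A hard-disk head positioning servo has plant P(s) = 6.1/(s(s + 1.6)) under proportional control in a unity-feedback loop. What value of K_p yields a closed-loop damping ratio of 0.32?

Closed-loop characteristic equation: s² + 1.6s + K_p·6.1 = 0.
So ω_n = √(6.1K_p) and 2ζω_n = 1.6, giving ζ = 1.6/(2√(6.1K_p)).
Setting ζ = 0.32: √(6.1K_p) = 1.6/(2·0.32) = 2.5, so K_p = 6.25/6.1 = 1.02.

K_p = 1.02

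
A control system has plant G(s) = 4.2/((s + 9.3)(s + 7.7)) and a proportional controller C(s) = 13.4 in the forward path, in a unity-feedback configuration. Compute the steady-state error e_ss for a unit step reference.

The loop is type 0. Static position error constant K_pos = C(0)·G(0) = 13.4·0.05865 = 0.7859.
Steady-state error to a unit step: e_ss = 1/(1+K_pos) = 1/1.786 = 0.56.

0.56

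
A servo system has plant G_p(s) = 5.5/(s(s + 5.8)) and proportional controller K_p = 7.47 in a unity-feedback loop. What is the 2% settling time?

From 1 + K_pG_p(s) = 0: s² + 5.8s + 41.09 = 0 ⇒ ω_n = 6.41, ζ = 0.4524.
2% settling time T_s ≈ 4/(ζω_n) = 4/2.9 = 1.38 s.

T_s ≈ 1.38 s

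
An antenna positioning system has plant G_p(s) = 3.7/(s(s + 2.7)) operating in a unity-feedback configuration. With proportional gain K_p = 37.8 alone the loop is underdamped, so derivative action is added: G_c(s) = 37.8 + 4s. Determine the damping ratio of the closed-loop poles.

Forward path: (37.8 + 4s)·3.7/(s(s+2.7)). The closed-loop characteristic equation is s² + (2.7 + 3.7·4)s + 3.7·37.8 = 0.
That is s² + 17.5s + 139.9 = 0, so ω_n = 11.83 rad/s and ζ = 17.5/(2·11.83) = 0.7399.

ζ = 0.74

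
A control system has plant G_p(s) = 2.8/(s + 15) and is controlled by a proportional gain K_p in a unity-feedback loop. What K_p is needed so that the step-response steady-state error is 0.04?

The loop is type 0, so e_ss(step) = 1/(1 + K_pos) with K_pos = K_p·G_p(0).
G_p(0) = 0.1867. Require 1/(1 + K_p·0.1867) = 0.04, so 1 + 0.1867·K_p = 25.
K_p = (25 − 1)/0.1867 = 129.

K_p = 129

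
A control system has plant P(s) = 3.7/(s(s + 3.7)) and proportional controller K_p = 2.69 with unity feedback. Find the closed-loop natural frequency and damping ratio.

With unity feedback the closed-loop characteristic equation is s² + 3.7s + 2.69·3.7 = s² + 3.7s + 9.953 = 0.
Matching s² + 2ζω_n s + ω_n²: ω_n = √9.953 = 3.155 rad/s and 2ζω_n = 3.7, so ζ = 3.7/(2·3.155) = 0.586.

ω_n = 3.15 rad/s, ζ = 0.586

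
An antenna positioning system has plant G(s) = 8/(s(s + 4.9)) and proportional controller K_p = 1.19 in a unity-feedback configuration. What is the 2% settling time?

The closed-loop denominator s² + 4.9s + 9.52 gives ω_n = √9.52 = 3.085 and ζ = 4.9/(2ω_n) = 0.794.
2% settling time T_s ≈ 4/(ζω_n) = 4/2.45 = 1.63 s.

T_s ≈ 1.63 s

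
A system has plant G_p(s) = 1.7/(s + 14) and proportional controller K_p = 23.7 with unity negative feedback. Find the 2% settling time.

T_s ≈ 0.0737 s

Closed-loop transfer function: T(s) = K_p·G_p(s)/(1 + K_p·G_p(s)) = 40.29/(s + 14 + 40.29) = 40.29/(s + 54.29).
Time constant τ = 1/54.29 = 0.01842 s, so the 2% settling time is about 4τ = 0.0737 s.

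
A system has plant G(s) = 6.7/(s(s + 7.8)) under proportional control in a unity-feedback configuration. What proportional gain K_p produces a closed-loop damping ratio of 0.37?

Closed-loop characteristic equation: s² + 7.8s + K_p·6.7 = 0.
So ω_n = √(6.7K_p) and 2ζω_n = 7.8, giving ζ = 7.8/(2√(6.7K_p)).
Setting ζ = 0.37: √(6.7K_p) = 7.8/(2·0.37) = 10.54, so K_p = 111.1/6.7 = 16.6.

K_p = 16.6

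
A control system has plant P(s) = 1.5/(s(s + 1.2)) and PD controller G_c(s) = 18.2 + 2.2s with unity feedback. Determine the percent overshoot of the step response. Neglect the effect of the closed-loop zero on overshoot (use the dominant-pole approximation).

Forward path: (18.2 + 2.2s)·1.5/(s(s+1.2)). The closed-loop characteristic equation is s² + (1.2 + 1.5·2.2)s + 1.5·18.2 = 0.
That is s² + 4.5s + 27.3 = 0, so ω_n = 5.225 rad/s and ζ = 4.5/(2·5.225) = 0.4306.
%OS = 100·exp(−πζ/√(1−ζ²)) = 22.3%.

22.3%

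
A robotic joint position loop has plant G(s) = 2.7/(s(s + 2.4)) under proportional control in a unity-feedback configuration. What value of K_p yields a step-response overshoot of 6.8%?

From %OS = 100·exp(−πζ/√(1−ζ²)) = 6.8%, ζ = −ln(0.068)/√(π²+ln²(0.068)) = 0.6502.
Characteristic equation s² + 2.4s + 2.7K_p = 0 gives ζ = 2.4/(2√(2.7K_p)).
Setting ζ = 0.6502: √(2.7K_p) = 2.4/(2·0.6502) = 1.846, so K_p = 3.407/2.7 = 1.26.

K_p = 1.26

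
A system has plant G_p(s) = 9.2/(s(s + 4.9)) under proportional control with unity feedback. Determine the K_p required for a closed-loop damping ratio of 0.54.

K_p = 2.24

Closed-loop characteristic equation: s² + 4.9s + K_p·9.2 = 0.
So ω_n = √(9.2K_p) and 2ζω_n = 4.9, giving ζ = 4.9/(2√(9.2K_p)).
Setting ζ = 0.54: √(9.2K_p) = 4.9/(2·0.54) = 4.537, so K_p = 20.58/9.2 = 2.24.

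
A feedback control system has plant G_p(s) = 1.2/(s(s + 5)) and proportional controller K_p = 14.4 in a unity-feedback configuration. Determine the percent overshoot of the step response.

From 1 + K_pG_p(s) = 0: s² + 5s + 17.28 = 0 ⇒ ω_n = 4.157, ζ = 0.6014.
%OS = 100·exp(−πζ/√(1−ζ²)) = 100·exp(−π·0.6014/√0.6383) = 9.4%.

9.4%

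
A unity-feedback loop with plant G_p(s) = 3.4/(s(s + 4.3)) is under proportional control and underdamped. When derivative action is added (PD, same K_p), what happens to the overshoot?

decrease

The derivative term adds K·K_d to the s-coefficient of the characteristic equation, raising 2ζω_n while ω_n is unchanged; ζ increases, so overshoot decreases.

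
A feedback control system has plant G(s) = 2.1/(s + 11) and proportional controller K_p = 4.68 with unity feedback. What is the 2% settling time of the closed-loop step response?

Closed-loop transfer function: T(s) = K_p·G(s)/(1 + K_p·G(s)) = 9.828/(s + 11 + 9.828) = 9.828/(s + 20.83).
Time constant τ = 1/20.83 = 0.04801 s, so the 2% settling time is about 4τ = 0.192 s.

T_s ≈ 0.192 s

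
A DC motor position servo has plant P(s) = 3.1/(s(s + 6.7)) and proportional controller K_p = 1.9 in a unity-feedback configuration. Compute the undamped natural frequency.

ω_n = 2.43 rad/s

1 + K_p·P(s) = 0 gives s² + 6.7s + 5.89 = 0.
Matching s² + 2ζω_n s + ω_n²: ω_n = √5.89 = 2.427 rad/s and 2ζω_n = 6.7, so ζ = 6.7/(2·2.427) = 1.38.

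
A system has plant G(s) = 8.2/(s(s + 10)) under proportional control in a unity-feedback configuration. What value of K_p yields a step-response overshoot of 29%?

K_p = 22.7

From %OS = 100·exp(−πζ/√(1−ζ²)) = 29%, ζ = −ln(0.29)/√(π²+ln²(0.29)) = 0.3666.
Characteristic equation s² + 10s + 8.2K_p = 0 gives ζ = 10/(2√(8.2K_p)).
Setting ζ = 0.3666: √(8.2K_p) = 10/(2·0.3666) = 13.64, so K_p = 186/8.2 = 22.7.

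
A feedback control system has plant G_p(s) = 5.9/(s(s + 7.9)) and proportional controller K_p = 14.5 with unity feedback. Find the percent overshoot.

22.7%

From 1 + K_pG_p(s) = 0: s² + 7.9s + 85.55 = 0 ⇒ ω_n = 9.249, ζ = 0.4271.
%OS = 100·exp(−πζ/√(1−ζ²)) = 100·exp(−π·0.4271/√0.8176) = 22.7%.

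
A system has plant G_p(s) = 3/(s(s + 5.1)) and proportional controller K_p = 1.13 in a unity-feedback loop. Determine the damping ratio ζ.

ζ = 1.38

The closed-loop denominator is s(s+5.1) + 1.13·3 = s² + 5.1s + 3.39.
Matching s² + 2ζω_n s + ω_n²: ω_n = √3.39 = 1.841 rad/s and 2ζω_n = 5.1, so ζ = 5.1/(2·1.841) = 1.38.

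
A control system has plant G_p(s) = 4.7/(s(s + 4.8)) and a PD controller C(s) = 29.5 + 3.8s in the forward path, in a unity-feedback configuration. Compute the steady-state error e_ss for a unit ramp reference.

0.0346

The loop has one pole at the origin (type 1). Velocity error constant K_v = lim_{s→0} s·C(s)G_p(s) = 29.5·4.7/4.8 = 28.89.
Steady-state error to a unit ramp: e_ss = 1/K_v = 0.0346.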